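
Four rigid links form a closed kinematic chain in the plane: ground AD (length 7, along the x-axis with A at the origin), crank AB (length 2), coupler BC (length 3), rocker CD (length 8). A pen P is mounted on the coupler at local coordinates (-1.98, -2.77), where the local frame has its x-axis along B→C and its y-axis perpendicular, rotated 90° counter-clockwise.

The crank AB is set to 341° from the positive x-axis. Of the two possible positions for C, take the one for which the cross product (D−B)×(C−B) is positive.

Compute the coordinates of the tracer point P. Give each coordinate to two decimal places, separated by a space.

A=(0,0), D=(7.00,0)
B = A + 2.00·(cos341°, sin341°) = (1.8910, -0.6511)
|BD| = 5.1503
circle(B,3.00) ∩ circle(D,8.00): a=-2.7644, h=1.1655
  candidates: C₊=(-0.9985,0.1555) cross=6.002; C₋=(-0.7038,-2.1567) cross=-6.002
  mode + wants cross > 0 → take C=(-0.9985,0.1555) (cross=6.002)
ex = (C−B)/|BC| = (-0.9632,0.2689); ey = (-0.2689,-0.9632)
P = B + -1.98·ex + -2.77·ey = (4.5429,1.4845)

4.54 1.48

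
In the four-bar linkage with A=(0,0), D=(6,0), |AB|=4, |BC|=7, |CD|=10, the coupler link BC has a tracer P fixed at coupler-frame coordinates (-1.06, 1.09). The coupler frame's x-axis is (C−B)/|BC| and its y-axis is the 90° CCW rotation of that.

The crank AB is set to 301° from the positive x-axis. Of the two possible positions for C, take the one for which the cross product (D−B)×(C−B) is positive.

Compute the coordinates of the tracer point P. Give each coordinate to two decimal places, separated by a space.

A=(0,0), D=(6.00,0)
B = A + 4.00·(cos301°, sin301°) = (2.0602, -3.4287)
|BD| = 5.2229
circle(B,7.00) ∩ circle(D,10.00): a=-2.2710, h=6.6214
  candidates: C₊=(-3.9997,0.0753) cross=34.582; C₋=(4.6938,-9.9143) cross=-34.582
  mode + wants cross > 0 → take C=(-3.9997,0.0753) (cross=34.582)
ex = (C−B)/|BC| = (-0.8657,0.5006); ey = (-0.5006,-0.8657)
P = B + -1.06·ex + 1.09·ey = (2.4322,-4.9029)

2.43 -4.90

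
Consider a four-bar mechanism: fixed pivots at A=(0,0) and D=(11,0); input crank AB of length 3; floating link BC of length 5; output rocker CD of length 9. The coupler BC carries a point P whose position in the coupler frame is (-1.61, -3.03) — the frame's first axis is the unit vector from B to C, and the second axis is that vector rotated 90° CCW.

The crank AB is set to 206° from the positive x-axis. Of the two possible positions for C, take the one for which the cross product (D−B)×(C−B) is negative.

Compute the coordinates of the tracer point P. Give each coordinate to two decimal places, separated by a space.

-4.75 -4.06

A=(0,0), D=(11.00,0)
B = A + 3.00·(cos206°, sin206°) = (-2.6964, -1.3151)
|BD| = 13.7594
circle(B,5.00) ∩ circle(D,9.00): a=4.8447, h=1.2364
  candidates: C₊=(2.0080,0.3787) cross=17.013; C₋=(2.2443,-2.0828) cross=-17.013
  mode - wants cross < 0 → take C=(2.2443,-2.0828) (cross=-17.013)
ex = (C−B)/|BC| = (0.9881,-0.1535); ey = (0.1535,0.9881)
P = B + -1.61·ex + -3.03·ey = (-4.7525,-4.0620)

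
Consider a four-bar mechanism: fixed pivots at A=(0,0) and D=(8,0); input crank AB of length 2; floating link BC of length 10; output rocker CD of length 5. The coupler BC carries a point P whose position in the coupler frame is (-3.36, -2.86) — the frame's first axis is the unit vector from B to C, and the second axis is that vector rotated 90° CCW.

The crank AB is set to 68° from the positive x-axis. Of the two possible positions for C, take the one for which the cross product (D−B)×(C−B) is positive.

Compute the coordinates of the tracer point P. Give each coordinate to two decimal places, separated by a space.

A=(0,0), D=(8.00,0)
B = A + 2.00·(cos68°, sin68°) = (0.7492, 1.8544)
|BD| = 7.4842
circle(B,10.00) ∩ circle(D,5.00): a=8.7527, h=4.8364
  candidates: C₊=(10.4273,4.3713) cross=36.196; C₋=(8.0306,-4.9999) cross=-36.196
  mode + wants cross > 0 → take C=(10.4273,4.3713) (cross=36.196)
ex = (C−B)/|BC| = (0.9678,0.2517); ey = (-0.2517,0.9678)
P = B + -3.36·ex + -2.86·ey = (-1.7828,-1.7593)

-1.78 -1.76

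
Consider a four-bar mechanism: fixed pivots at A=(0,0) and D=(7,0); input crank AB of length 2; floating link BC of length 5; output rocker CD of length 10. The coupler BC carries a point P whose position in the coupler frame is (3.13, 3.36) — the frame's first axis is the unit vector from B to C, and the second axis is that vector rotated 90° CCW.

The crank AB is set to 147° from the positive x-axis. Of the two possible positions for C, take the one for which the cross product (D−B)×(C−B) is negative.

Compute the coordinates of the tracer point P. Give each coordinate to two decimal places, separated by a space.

1.33 -2.38

A=(0,0), D=(7.00,0)
B = A + 2.00·(cos147°, sin147°) = (-1.6773, 1.0893)
|BD| = 8.7454
circle(B,5.00) ∩ circle(D,10.00): a=0.0848, h=4.9993
  candidates: C₊=(-0.9705,6.0391) cross=43.721; C₋=(-2.2159,-3.8816) cross=-43.721
  mode - wants cross < 0 → take C=(-2.2159,-3.8816) (cross=-43.721)
ex = (C−B)/|BC| = (-0.1077,-0.9942); ey = (0.9942,-0.1077)
P = B + 3.13·ex + 3.36·ey = (1.3260,-2.3844)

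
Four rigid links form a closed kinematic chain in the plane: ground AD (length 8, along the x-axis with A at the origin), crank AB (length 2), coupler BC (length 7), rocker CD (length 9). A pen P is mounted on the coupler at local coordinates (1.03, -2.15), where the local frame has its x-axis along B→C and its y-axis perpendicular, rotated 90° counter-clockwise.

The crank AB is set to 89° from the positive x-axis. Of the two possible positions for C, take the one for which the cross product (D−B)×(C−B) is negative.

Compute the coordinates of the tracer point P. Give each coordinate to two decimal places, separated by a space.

-2.04 0.83

A=(0,0), D=(8.00,0)
B = A + 2.00·(cos89°, sin89°) = (0.0349, 1.9997)
|BD| = 8.2123
circle(B,7.00) ∩ circle(D,9.00): a=2.1578, h=6.6591
  candidates: C₊=(3.7493,7.9329) cross=54.686; C₋=(0.5063,-4.9844) cross=-54.686
  mode - wants cross < 0 → take C=(0.5063,-4.9844) (cross=-54.686)
ex = (C−B)/|BC| = (0.0673,-0.9977); ey = (0.9977,0.0673)
P = B + 1.03·ex + -2.15·ey = (-2.0409,0.8272)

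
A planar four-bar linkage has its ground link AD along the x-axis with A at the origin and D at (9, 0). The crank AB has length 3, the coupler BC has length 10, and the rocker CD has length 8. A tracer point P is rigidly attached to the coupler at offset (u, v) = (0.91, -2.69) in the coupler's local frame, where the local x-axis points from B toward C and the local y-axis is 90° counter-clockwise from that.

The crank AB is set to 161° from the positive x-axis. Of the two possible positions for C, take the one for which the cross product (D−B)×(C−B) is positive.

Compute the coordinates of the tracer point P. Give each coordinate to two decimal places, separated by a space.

-0.49 -0.62

A=(0,0), D=(9.00,0)
B = A + 3.00·(cos161°, sin161°) = (-2.8366, 0.9767)
|BD| = 11.8768
circle(B,10.00) ∩ circle(D,8.00): a=7.4540, h=6.6662
  candidates: C₊=(5.1404,7.0074) cross=79.173; C₋=(4.0439,-6.2799) cross=-79.173
  mode + wants cross > 0 → take C=(5.1404,7.0074) (cross=79.173)
ex = (C−B)/|BC| = (0.7977,0.6031); ey = (-0.6031,0.7977)
P = B + 0.91·ex + -2.69·ey = (-0.4884,-0.6203)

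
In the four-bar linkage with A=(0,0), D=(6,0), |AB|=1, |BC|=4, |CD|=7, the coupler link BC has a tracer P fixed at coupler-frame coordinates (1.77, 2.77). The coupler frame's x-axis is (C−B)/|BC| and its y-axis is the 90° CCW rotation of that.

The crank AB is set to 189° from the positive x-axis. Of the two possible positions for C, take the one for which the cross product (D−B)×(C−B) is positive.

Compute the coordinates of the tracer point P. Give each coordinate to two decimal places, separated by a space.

-3.20 2.28

A=(0,0), D=(6.00,0)
B = A + 1.00·(cos189°, sin189°) = (-0.9877, -0.1564)
|BD| = 6.9894
circle(B,4.00) ∩ circle(D,7.00): a=1.1340, h=3.8359
  candidates: C₊=(0.0602,3.7039) cross=26.811; C₋=(0.2319,-3.9660) cross=-26.811
  mode + wants cross > 0 → take C=(0.0602,3.7039) (cross=26.811)
ex = (C−B)/|BC| = (0.2620,0.9651); ey = (-0.9651,0.2620)
P = B + 1.77·ex + 2.77·ey = (-3.1973,2.2774)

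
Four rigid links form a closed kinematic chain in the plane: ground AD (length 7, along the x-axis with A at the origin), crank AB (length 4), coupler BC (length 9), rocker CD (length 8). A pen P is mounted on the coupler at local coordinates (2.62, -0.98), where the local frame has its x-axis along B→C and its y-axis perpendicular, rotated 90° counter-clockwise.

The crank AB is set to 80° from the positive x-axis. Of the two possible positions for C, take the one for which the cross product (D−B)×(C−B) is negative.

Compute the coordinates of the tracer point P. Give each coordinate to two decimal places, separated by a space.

-0.25 1.31

A=(0,0), D=(7.00,0)
B = A + 4.00·(cos80°, sin80°) = (0.6946, 3.9392)
|BD| = 7.4348
circle(B,9.00) ∩ circle(D,8.00): a=4.8607, h=7.5746
  candidates: C₊=(8.8302,7.7878) cross=56.315; C₋=(0.8036,-5.0601) cross=-56.315
  mode - wants cross < 0 → take C=(0.8036,-5.0601) (cross=-56.315)
ex = (C−B)/|BC| = (0.0121,-0.9999); ey = (0.9999,0.0121)
P = B + 2.62·ex + -0.98·ey = (-0.2536,1.3076)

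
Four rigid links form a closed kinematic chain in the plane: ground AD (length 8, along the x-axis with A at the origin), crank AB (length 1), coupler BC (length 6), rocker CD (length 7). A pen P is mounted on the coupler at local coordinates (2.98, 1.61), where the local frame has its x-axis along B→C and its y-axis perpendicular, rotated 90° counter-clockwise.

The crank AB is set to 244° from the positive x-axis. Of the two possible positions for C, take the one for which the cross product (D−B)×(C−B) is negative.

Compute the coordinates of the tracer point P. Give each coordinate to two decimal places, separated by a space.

2.74 -2.06

A=(0,0), D=(8.00,0)
B = A + 1.00·(cos244°, sin244°) = (-0.4384, -0.8988)
|BD| = 8.4861
circle(B,6.00) ∩ circle(D,7.00): a=3.4771, h=4.8898
  candidates: C₊=(2.5013,4.3317) cross=41.495; C₋=(3.5371,-5.3928) cross=-41.495
  mode - wants cross < 0 → take C=(3.5371,-5.3928) (cross=-41.495)
ex = (C−B)/|BC| = (0.6626,-0.7490); ey = (0.7490,0.6626)
P = B + 2.98·ex + 1.61·ey = (2.7420,-2.0641)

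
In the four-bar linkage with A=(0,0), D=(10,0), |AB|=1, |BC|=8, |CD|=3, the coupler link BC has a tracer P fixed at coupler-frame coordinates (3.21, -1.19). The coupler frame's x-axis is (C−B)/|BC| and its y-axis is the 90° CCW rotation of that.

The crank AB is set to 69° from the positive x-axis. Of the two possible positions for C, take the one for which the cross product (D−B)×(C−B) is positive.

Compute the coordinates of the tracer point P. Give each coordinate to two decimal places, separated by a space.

A=(0,0), D=(10.00,0)
B = A + 1.00·(cos69°, sin69°) = (0.3584, 0.9336)
|BD| = 9.6867
circle(B,8.00) ∩ circle(D,3.00): a=7.6823, h=2.2321
  candidates: C₊=(8.2200,2.4149) cross=21.622; C₋=(7.7898,-2.0285) cross=-21.622
  mode + wants cross > 0 → take C=(8.2200,2.4149) (cross=21.622)
ex = (C−B)/|BC| = (0.9827,0.1852); ey = (-0.1852,0.9827)
P = B + 3.21·ex + -1.19·ey = (3.7332,0.3585)

3.73 0.36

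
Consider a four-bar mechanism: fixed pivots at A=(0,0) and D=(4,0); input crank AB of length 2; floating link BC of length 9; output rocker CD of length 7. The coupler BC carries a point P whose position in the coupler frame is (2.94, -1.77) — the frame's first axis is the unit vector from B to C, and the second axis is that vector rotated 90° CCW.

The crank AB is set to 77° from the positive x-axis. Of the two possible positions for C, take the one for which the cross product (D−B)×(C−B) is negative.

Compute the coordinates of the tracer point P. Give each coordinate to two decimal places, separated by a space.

-0.62 -1.31

A=(0,0), D=(4.00,0)
B = A + 2.00·(cos77°, sin77°) = (0.4499, 1.9487)
|BD| = 4.0498
circle(B,9.00) ∩ circle(D,7.00): a=5.9757, h=6.7298
  candidates: C₊=(8.9267,4.9727) cross=27.254; C₋=(2.4499,-6.8262) cross=-27.254
  mode - wants cross < 0 → take C=(2.4499,-6.8262) (cross=-27.254)
ex = (C−B)/|BC| = (0.2222,-0.9750); ey = (0.9750,0.2222)
P = B + 2.94·ex + -1.77·ey = (-0.6225,-1.3111)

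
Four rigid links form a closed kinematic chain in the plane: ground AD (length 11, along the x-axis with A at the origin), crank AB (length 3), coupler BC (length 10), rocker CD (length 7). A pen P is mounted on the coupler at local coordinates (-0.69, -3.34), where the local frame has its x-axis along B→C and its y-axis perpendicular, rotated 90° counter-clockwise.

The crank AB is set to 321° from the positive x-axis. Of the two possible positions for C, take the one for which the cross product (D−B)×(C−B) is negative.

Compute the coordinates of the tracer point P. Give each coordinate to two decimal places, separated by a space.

A=(0,0), D=(11.00,0)
B = A + 3.00·(cos321°, sin321°) = (2.3314, -1.8880)
|BD| = 8.8718
circle(B,10.00) ∩ circle(D,7.00): a=7.3102, h=6.8236
  candidates: C₊=(8.0221,6.3350) cross=60.537; C₋=(10.9263,-6.9996) cross=-60.537
  mode - wants cross < 0 → take C=(10.9263,-6.9996) (cross=-60.537)
ex = (C−B)/|BC| = (0.8595,-0.5112); ey = (0.5112,0.8595)
P = B + -0.69·ex + -3.34·ey = (0.0311,-4.4059)

0.03 -4.41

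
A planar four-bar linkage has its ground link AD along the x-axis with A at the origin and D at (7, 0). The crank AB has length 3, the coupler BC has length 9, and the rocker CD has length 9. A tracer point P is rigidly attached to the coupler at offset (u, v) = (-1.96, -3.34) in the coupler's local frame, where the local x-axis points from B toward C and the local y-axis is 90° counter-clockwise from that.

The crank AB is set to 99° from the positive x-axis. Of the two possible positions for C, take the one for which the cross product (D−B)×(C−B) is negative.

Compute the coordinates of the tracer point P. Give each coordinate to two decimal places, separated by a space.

-3.96 4.63

A=(0,0), D=(7.00,0)
B = A + 3.00·(cos99°, sin99°) = (-0.4693, 2.9631)
|BD| = 8.0356
circle(B,9.00) ∩ circle(D,9.00): a=4.0178, h=8.0534
  candidates: C₊=(6.2350,8.9674) cross=64.714; C₋=(0.2957,-6.0044) cross=-64.714
  mode - wants cross < 0 → take C=(0.2957,-6.0044) (cross=-64.714)
ex = (C−B)/|BC| = (0.0850,-0.9964); ey = (0.9964,0.0850)
P = B + -1.96·ex + -3.34·ey = (-3.9638,4.6321)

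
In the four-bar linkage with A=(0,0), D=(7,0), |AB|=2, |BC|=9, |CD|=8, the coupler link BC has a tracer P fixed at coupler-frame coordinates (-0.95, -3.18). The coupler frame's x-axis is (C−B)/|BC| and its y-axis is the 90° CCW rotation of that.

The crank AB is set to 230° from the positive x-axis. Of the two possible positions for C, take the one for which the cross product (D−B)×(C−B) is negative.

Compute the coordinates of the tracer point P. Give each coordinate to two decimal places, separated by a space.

A=(0,0), D=(7.00,0)
B = A + 2.00·(cos230°, sin230°) = (-1.2856, -1.5321)
|BD| = 8.4260
circle(B,9.00) ∩ circle(D,8.00): a=5.2218, h=7.3303
  candidates: C₊=(2.5163,6.6255) cross=61.765; C₋=(5.1820,-7.7907) cross=-61.765
  mode - wants cross < 0 → take C=(5.1820,-7.7907) (cross=-61.765)
ex = (C−B)/|BC| = (0.7186,-0.6954); ey = (0.6954,0.7186)
P = B + -0.95·ex + -3.18·ey = (-4.1796,-3.1567)

-4.18 -3.16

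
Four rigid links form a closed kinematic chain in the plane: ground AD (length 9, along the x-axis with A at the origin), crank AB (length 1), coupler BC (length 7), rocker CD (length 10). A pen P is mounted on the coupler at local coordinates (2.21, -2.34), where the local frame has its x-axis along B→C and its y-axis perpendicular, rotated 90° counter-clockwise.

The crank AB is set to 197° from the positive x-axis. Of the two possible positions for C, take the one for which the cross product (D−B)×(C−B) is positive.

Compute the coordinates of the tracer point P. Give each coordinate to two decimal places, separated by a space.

1.97 1.06

A=(0,0), D=(9.00,0)
B = A + 1.00·(cos197°, sin197°) = (-0.9563, -0.2924)
|BD| = 9.9606
circle(B,7.00) ∩ circle(D,10.00): a=2.4202, h=6.5683
  candidates: C₊=(1.2701,6.3441) cross=65.424; C₋=(1.6557,-6.7868) cross=-65.424
  mode + wants cross > 0 → take C=(1.2701,6.3441) (cross=65.424)
ex = (C−B)/|BC| = (0.3181,0.9481); ey = (-0.9481,0.3181)
P = B + 2.21·ex + -2.34·ey = (1.9651,1.0586)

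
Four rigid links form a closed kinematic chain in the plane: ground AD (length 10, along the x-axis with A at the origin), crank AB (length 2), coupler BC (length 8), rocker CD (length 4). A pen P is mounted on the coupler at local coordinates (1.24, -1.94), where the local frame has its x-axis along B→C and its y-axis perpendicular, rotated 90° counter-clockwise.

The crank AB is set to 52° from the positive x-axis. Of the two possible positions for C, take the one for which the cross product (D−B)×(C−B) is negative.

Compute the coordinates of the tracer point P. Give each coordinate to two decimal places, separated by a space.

1.06 -0.72

A=(0,0), D=(10.00,0)
B = A + 2.00·(cos52°, sin52°) = (1.2313, 1.5760)
|BD| = 8.9092
circle(B,8.00) ∩ circle(D,4.00): a=7.1484, h=3.5916
  candidates: C₊=(8.9024,3.8465) cross=31.998; C₋=(7.6317,-3.2235) cross=-31.998
  mode - wants cross < 0 → take C=(7.6317,-3.2235) (cross=-31.998)
ex = (C−B)/|BC| = (0.8000,-0.5999); ey = (0.5999,0.8000)
P = B + 1.24·ex + -1.94·ey = (1.0595,-0.7200)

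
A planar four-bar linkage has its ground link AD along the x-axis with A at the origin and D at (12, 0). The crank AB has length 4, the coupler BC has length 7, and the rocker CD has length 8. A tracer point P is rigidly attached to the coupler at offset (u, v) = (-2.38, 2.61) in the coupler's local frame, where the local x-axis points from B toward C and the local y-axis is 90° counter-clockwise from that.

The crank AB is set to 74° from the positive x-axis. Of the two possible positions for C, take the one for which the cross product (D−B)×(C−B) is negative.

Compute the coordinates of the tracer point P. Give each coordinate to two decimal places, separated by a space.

A=(0,0), D=(12.00,0)
B = A + 4.00·(cos74°, sin74°) = (1.1025, 3.8450)
|BD| = 11.5559
circle(B,7.00) ∩ circle(D,8.00): a=5.1289, h=4.7638
  candidates: C₊=(7.5243,6.6309) cross=55.050; C₋=(4.3541,-2.3539) cross=-55.050
  mode - wants cross < 0 → take C=(4.3541,-2.3539) (cross=-55.050)
ex = (C−B)/|BC| = (0.4645,-0.8856); ey = (0.8856,0.4645)
P = B + -2.38·ex + 2.61·ey = (2.3083,7.1651)

2.31 7.17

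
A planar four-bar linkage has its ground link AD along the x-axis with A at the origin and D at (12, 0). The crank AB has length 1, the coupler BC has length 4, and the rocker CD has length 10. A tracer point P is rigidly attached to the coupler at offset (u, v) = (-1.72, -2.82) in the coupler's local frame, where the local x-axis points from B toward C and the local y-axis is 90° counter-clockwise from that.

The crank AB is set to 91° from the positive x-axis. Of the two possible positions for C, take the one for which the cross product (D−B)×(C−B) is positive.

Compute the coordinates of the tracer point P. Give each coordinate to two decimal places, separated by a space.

A=(0,0), D=(12.00,0)
B = A + 1.00·(cos91°, sin91°) = (-0.0175, 0.9998)
|BD| = 12.0590
circle(B,4.00) ∩ circle(D,10.00): a=2.5466, h=3.0846
  candidates: C₊=(2.7761,3.8627) cross=37.197; C₋=(2.2646,-2.2853) cross=-37.197
  mode + wants cross > 0 → take C=(2.7761,3.8627) (cross=37.197)
ex = (C−B)/|BC| = (0.6984,0.7157); ey = (-0.7157,0.6984)
P = B + -1.72·ex + -2.82·ey = (0.7996,-2.2007)

0.80 -2.20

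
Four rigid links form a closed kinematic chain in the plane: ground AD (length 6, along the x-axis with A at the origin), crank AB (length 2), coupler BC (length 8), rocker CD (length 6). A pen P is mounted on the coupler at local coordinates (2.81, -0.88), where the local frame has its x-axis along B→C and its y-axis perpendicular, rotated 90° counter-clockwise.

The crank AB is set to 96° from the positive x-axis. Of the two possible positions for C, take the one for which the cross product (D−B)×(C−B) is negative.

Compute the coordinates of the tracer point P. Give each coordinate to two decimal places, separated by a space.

0.17 -0.93

A=(0,0), D=(6.00,0)
B = A + 2.00·(cos96°, sin96°) = (-0.2091, 1.9890)
|BD| = 6.5199
circle(B,8.00) ∩ circle(D,6.00): a=5.4072, h=5.8959
  candidates: C₊=(6.7391,5.9543) cross=38.441; C₋=(3.1417,-5.2754) cross=-38.441
  mode - wants cross < 0 → take C=(3.1417,-5.2754) (cross=-38.441)
ex = (C−B)/|BC| = (0.4188,-0.9081); ey = (0.9081,0.4188)
P = B + 2.81·ex + -0.88·ey = (0.1688,-0.9312)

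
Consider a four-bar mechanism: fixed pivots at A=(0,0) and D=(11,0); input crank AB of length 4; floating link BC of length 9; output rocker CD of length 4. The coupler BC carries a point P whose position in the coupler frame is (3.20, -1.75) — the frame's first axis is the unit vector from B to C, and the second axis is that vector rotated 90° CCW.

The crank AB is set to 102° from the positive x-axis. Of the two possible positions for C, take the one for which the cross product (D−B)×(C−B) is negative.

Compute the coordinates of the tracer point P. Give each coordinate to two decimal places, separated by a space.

A=(0,0), D=(11.00,0)
B = A + 4.00·(cos102°, sin102°) = (-0.8316, 3.9126)
|BD| = 12.4618
circle(B,9.00) ∩ circle(D,4.00): a=8.8389, h=1.6954
  candidates: C₊=(8.0926,2.7472) cross=21.128; C₋=(7.0280,-0.4722) cross=-21.128
  mode - wants cross < 0 → take C=(7.0280,-0.4722) (cross=-21.128)
ex = (C−B)/|BC| = (0.8733,-0.4872); ey = (0.4872,0.8733)
P = B + 3.20·ex + -1.75·ey = (1.1103,0.8253)

1.11 0.83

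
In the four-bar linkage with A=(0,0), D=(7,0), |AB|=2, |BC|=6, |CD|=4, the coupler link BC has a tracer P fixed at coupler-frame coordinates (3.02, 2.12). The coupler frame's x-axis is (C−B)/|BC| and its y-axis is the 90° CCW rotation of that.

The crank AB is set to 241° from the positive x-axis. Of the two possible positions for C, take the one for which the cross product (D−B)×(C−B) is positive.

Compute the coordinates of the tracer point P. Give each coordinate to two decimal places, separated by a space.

-0.03 1.82

A=(0,0), D=(7.00,0)
B = A + 2.00·(cos241°, sin241°) = (-0.9696, -1.7492)
|BD| = 8.1593
circle(B,6.00) ∩ circle(D,4.00): a=5.3053, h=2.8025
  candidates: C₊=(3.6115,2.1255) cross=22.867; C₋=(4.8131,-3.3493) cross=-22.867
  mode + wants cross > 0 → take C=(3.6115,2.1255) (cross=22.867)
ex = (C−B)/|BC| = (0.7635,0.6458); ey = (-0.6458,0.7635)
P = B + 3.02·ex + 2.12·ey = (-0.0329,1.8197)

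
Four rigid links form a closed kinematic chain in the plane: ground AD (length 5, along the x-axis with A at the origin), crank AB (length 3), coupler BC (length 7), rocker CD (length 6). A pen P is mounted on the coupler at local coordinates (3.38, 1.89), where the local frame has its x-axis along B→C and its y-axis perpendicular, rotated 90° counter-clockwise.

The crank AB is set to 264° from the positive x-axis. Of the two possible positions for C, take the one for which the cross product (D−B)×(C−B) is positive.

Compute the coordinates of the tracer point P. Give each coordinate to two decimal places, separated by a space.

-1.80 0.59

A=(0,0), D=(5.00,0)
B = A + 3.00·(cos264°, sin264°) = (-0.3136, -2.9836)
|BD| = 6.0939
circle(B,7.00) ∩ circle(D,6.00): a=4.1136, h=5.6638
  candidates: C₊=(0.5003,3.9690) cross=34.515; C₋=(6.0462,-5.9081) cross=-34.515
  mode + wants cross > 0 → take C=(0.5003,3.9690) (cross=34.515)
ex = (C−B)/|BC| = (0.1163,0.9932); ey = (-0.9932,0.1163)
P = B + 3.38·ex + 1.89·ey = (-1.7978,0.5933)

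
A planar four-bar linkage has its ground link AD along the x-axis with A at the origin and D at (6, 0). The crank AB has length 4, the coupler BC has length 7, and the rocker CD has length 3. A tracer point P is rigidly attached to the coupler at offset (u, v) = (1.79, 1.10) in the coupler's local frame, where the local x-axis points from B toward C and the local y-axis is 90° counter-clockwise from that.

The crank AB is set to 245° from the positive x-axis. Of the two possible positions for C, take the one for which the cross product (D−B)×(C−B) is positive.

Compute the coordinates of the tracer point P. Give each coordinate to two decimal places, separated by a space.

A=(0,0), D=(6.00,0)
B = A + 4.00·(cos245°, sin245°) = (-1.6905, -3.6252)
|BD| = 8.5021
circle(B,7.00) ∩ circle(D,3.00): a=6.6034, h=2.3227
  candidates: C₊=(3.2922,1.2914) cross=19.748; C₋=(5.2729,-2.9106) cross=-19.748
  mode + wants cross > 0 → take C=(3.2922,1.2914) (cross=19.748)
ex = (C−B)/|BC| = (0.7118,0.7024); ey = (-0.7024,0.7118)
P = B + 1.79·ex + 1.10·ey = (-1.1890,-1.5850)

-1.19 -1.58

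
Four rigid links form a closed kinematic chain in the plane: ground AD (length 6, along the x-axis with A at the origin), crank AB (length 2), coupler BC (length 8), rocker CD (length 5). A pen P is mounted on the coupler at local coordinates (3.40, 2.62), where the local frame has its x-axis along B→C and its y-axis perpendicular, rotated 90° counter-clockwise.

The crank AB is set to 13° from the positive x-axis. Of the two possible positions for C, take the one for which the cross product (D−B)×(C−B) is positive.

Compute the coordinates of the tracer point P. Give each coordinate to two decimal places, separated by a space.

A=(0,0), D=(6.00,0)
B = A + 2.00·(cos13°, sin13°) = (1.9487, 0.4499)
|BD| = 4.0762
circle(B,8.00) ∩ circle(D,5.00): a=6.8220, h=4.1786
  candidates: C₊=(9.1903,3.8500) cross=17.033; C₋=(8.2678,-4.4561) cross=-17.033
  mode + wants cross > 0 → take C=(9.1903,3.8500) (cross=17.033)
ex = (C−B)/|BC| = (0.9052,0.4250); ey = (-0.4250,0.9052)
P = B + 3.40·ex + 2.62·ey = (3.9129,4.2665)

3.91 4.27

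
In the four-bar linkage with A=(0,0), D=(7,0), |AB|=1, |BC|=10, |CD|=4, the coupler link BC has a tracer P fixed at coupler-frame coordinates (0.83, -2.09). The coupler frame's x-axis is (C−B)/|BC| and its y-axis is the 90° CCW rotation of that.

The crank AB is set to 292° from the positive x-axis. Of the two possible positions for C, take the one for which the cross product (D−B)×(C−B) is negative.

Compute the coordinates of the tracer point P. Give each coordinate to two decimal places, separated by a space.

A=(0,0), D=(7.00,0)
B = A + 1.00·(cos292°, sin292°) = (0.3746, -0.9272)
|BD| = 6.6900
circle(B,10.00) ∩ circle(D,4.00): a=9.6230, h=2.7197
  candidates: C₊=(9.5278,3.1000) cross=18.195; C₋=(10.2817,-2.2870) cross=-18.195
  mode - wants cross < 0 → take C=(10.2817,-2.2870) (cross=-18.195)
ex = (C−B)/|BC| = (0.9907,-0.1360); ey = (0.1360,0.9907)
P = B + 0.83·ex + -2.09·ey = (0.9127,-3.1106)

0.91 -3.11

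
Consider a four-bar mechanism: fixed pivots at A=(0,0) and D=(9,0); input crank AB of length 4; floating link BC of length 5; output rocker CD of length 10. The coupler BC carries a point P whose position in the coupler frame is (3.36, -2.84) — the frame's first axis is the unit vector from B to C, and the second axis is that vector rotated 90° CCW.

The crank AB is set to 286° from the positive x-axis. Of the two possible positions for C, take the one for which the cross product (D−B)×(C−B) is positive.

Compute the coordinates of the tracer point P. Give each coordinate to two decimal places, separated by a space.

A=(0,0), D=(9.00,0)
B = A + 4.00·(cos286°, sin286°) = (1.1025, -3.8450)
|BD| = 8.7837
circle(B,5.00) ∩ circle(D,10.00): a=0.1226, h=4.9985
  candidates: C₊=(-0.9753,0.7028) cross=43.905; C₋=(3.4009,-8.2855) cross=-43.905
  mode + wants cross > 0 → take C=(-0.9753,0.7028) (cross=43.905)
ex = (C−B)/|BC| = (-0.4156,0.9096); ey = (-0.9096,-0.4156)
P = B + 3.36·ex + -2.84·ey = (2.2894,0.3913)

2.29 0.39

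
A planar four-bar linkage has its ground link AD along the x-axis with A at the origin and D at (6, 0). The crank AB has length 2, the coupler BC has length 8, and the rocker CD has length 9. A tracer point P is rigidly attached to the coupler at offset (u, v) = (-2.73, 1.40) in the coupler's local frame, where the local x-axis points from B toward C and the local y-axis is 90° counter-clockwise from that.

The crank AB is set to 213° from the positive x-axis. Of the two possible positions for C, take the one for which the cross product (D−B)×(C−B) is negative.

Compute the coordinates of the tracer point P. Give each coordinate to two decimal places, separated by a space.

-1.75 1.98

A=(0,0), D=(6.00,0)
B = A + 2.00·(cos213°, sin213°) = (-1.6773, -1.0893)
|BD| = 7.7542
circle(B,8.00) ∩ circle(D,9.00): a=2.7809, h=7.5011
  candidates: C₊=(0.0223,6.7281) cross=58.165; C₋=(2.1297,-8.1253) cross=-58.165
  mode - wants cross < 0 → take C=(2.1297,-8.1253) (cross=-58.165)
ex = (C−B)/|BC| = (0.4759,-0.8795); ey = (0.8795,0.4759)
P = B + -2.73·ex + 1.40·ey = (-1.7452,1.9780)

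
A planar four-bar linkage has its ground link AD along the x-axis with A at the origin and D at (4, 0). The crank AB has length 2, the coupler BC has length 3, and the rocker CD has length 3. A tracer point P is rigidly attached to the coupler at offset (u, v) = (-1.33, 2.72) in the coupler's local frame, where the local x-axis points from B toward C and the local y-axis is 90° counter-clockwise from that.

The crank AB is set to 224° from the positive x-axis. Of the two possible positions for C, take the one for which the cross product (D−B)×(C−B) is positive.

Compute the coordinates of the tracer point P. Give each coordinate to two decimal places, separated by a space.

-4.09 0.08

A=(0,0), D=(4.00,0)
B = A + 2.00·(cos224°, sin224°) = (-1.4387, -1.3893)
|BD| = 5.6133
circle(B,3.00) ∩ circle(D,3.00): a=2.8067, h=1.0595
  candidates: C₊=(1.0184,0.3319) cross=5.948; C₋=(1.5429,-1.7212) cross=-5.948
  mode + wants cross > 0 → take C=(1.0184,0.3319) (cross=5.948)
ex = (C−B)/|BC| = (0.8190,0.5737); ey = (-0.5737,0.8190)
P = B + -1.33·ex + 2.72·ey = (-4.0886,0.0754)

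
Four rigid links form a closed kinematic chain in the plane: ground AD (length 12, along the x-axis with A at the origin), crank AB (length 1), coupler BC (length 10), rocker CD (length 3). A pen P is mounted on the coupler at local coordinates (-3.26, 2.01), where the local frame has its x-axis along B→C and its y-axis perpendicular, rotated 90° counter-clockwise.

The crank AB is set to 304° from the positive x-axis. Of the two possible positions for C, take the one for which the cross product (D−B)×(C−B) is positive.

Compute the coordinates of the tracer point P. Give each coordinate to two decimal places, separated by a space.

A=(0,0), D=(12.00,0)
B = A + 1.00·(cos304°, sin304°) = (0.5592, -0.8290)
|BD| = 11.4708
circle(B,10.00) ∩ circle(D,3.00): a=9.7020, h=2.4231
  candidates: C₊=(10.0607,2.2889) cross=27.795; C₋=(10.4109,-2.5446) cross=-27.795
  mode + wants cross > 0 → take C=(10.0607,2.2889) (cross=27.795)
ex = (C−B)/|BC| = (0.9501,0.3118); ey = (-0.3118,0.9501)
P = B + -3.26·ex + 2.01·ey = (-3.1650,0.0643)

-3.17 0.06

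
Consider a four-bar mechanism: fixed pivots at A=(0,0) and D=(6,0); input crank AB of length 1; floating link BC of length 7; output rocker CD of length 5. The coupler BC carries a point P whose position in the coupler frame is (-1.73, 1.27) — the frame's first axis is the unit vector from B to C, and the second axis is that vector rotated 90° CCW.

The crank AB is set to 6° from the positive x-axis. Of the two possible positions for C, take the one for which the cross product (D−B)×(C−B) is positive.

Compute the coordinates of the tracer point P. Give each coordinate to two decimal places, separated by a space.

A=(0,0), D=(6.00,0)
B = A + 1.00·(cos6°, sin6°) = (0.9945, 0.1045)
|BD| = 5.0066
circle(B,7.00) ∩ circle(D,5.00): a=4.9001, h=4.9989
  candidates: C₊=(5.9980,5.0000) cross=25.027; C₋=(5.7892,-4.9956) cross=-25.027
  mode + wants cross > 0 → take C=(5.9980,5.0000) (cross=25.027)
ex = (C−B)/|BC| = (0.7148,0.6994); ey = (-0.6994,0.7148)
P = B + -1.73·ex + 1.27·ey = (-1.1302,-0.1976)

-1.13 -0.20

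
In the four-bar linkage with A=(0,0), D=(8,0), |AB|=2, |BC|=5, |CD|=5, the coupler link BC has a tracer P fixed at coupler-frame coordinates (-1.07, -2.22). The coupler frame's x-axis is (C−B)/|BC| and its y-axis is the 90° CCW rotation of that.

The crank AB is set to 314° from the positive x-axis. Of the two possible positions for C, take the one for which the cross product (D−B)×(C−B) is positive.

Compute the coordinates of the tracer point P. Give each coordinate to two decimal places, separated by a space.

A=(0,0), D=(8.00,0)
B = A + 2.00·(cos314°, sin314°) = (1.3893, -1.4387)
|BD| = 6.7654
circle(B,5.00) ∩ circle(D,5.00): a=3.3827, h=3.6820
  candidates: C₊=(3.9117,2.8785) cross=24.910; C₋=(5.4776,-4.3171) cross=-24.910
  mode + wants cross > 0 → take C=(3.9117,2.8785) (cross=24.910)
ex = (C−B)/|BC| = (0.5045,0.8634); ey = (-0.8634,0.5045)
P = B + -1.07·ex + -2.22·ey = (2.7663,-3.4825)

2.77 -3.48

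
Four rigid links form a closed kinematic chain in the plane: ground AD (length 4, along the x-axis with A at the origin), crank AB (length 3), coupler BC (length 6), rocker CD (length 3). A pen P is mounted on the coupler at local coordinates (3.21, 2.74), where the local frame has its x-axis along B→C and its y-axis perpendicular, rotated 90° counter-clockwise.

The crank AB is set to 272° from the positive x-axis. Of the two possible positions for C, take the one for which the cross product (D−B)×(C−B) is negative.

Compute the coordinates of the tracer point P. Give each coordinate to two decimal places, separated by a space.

A=(0,0), D=(4.00,0)
B = A + 3.00·(cos272°, sin272°) = (0.1047, -2.9982)
|BD| = 4.9155
circle(B,6.00) ∩ circle(D,3.00): a=5.2042, h=2.9861
  candidates: C₊=(2.4074,2.5424) cross=14.678; C₋=(6.0501,-2.1903) cross=-14.678
  mode - wants cross < 0 → take C=(6.0501,-2.1903) (cross=-14.678)
ex = (C−B)/|BC| = (0.9909,0.1347); ey = (-0.1347,0.9909)
P = B + 3.21·ex + 2.74·ey = (2.9165,0.1491)

2.92 0.15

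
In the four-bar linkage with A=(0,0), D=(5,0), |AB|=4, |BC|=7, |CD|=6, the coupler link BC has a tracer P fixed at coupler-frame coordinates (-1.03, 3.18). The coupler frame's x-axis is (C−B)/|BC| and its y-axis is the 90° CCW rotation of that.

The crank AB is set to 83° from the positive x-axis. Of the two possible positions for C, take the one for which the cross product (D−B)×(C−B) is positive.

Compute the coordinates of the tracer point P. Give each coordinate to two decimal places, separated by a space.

-1.23 6.84

A=(0,0), D=(5.00,0)
B = A + 4.00·(cos83°, sin83°) = (0.4875, 3.9702)
|BD| = 6.0104
circle(B,7.00) ∩ circle(D,6.00): a=4.0867, h=5.6832
  candidates: C₊=(7.3097,5.5376) cross=34.159; C₋=(-0.1984,-2.9961) cross=-34.159
  mode + wants cross > 0 → take C=(7.3097,5.5376) (cross=34.159)
ex = (C−B)/|BC| = (0.9746,0.2239); ey = (-0.2239,0.9746)
P = B + -1.03·ex + 3.18·ey = (-1.2284,6.8388)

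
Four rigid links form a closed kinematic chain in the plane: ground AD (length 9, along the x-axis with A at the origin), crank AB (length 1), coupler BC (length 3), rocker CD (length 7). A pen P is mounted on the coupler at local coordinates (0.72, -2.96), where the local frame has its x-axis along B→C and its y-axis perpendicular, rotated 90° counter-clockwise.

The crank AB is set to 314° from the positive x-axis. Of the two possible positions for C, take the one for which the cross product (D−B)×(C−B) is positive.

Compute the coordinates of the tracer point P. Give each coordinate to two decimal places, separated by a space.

A=(0,0), D=(9.00,0)
B = A + 1.00·(cos314°, sin314°) = (0.6947, -0.7193)
|BD| = 8.3364
circle(B,3.00) ∩ circle(D,7.00): a=1.7691, h=2.4229
  candidates: C₊=(2.2481,1.8471) cross=20.198; C₋=(2.6662,-2.9805) cross=-20.198
  mode + wants cross > 0 → take C=(2.2481,1.8471) (cross=20.198)
ex = (C−B)/|BC| = (0.5178,0.8555); ey = (-0.8555,0.5178)
P = B + 0.72·ex + -2.96·ey = (3.5997,-1.6361)

3.60 -1.64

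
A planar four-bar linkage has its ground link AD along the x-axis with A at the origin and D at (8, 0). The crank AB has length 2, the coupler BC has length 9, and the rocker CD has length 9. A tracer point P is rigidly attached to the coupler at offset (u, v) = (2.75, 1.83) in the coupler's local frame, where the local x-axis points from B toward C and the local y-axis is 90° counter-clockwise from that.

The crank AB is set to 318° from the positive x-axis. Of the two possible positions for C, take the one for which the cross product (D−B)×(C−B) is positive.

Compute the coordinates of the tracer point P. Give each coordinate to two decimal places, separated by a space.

0.17 1.69

A=(0,0), D=(8.00,0)
B = A + 2.00·(cos318°, sin318°) = (1.4863, -1.3383)
|BD| = 6.6498
circle(B,9.00) ∩ circle(D,9.00): a=3.3249, h=8.3633
  candidates: C₊=(3.0600,7.5231) cross=55.614; C₋=(6.4263,-8.8613) cross=-55.614
  mode + wants cross > 0 → take C=(3.0600,7.5231) (cross=55.614)
ex = (C−B)/|BC| = (0.1749,0.9846); ey = (-0.9846,0.1749)
P = B + 2.75·ex + 1.83·ey = (0.1653,1.6894)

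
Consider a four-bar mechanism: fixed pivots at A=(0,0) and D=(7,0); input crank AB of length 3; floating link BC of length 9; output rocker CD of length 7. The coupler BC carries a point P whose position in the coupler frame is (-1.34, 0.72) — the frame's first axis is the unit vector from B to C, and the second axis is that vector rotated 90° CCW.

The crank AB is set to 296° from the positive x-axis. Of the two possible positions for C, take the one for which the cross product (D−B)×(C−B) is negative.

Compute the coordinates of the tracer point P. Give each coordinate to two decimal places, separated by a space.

0.41 -1.47

A=(0,0), D=(7.00,0)
B = A + 3.00·(cos296°, sin296°) = (1.3151, -2.6964)
|BD| = 6.2919
circle(B,9.00) ∩ circle(D,7.00): a=5.6889, h=6.9740
  candidates: C₊=(3.4665,6.0427) cross=43.880; C₋=(9.4438,-6.5596) cross=-43.880
  mode - wants cross < 0 → take C=(9.4438,-6.5596) (cross=-43.880)
ex = (C−B)/|BC| = (0.9032,-0.4292); ey = (0.4292,0.9032)
P = B + -1.34·ex + 0.72·ey = (0.4139,-1.4709)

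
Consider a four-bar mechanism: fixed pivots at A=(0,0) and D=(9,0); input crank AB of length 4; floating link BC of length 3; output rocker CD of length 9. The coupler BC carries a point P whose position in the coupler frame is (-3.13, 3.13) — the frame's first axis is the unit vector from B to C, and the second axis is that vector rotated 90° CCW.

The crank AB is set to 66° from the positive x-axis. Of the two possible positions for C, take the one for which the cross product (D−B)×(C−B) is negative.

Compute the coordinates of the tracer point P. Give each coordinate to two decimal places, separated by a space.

A=(0,0), D=(9.00,0)
B = A + 4.00·(cos66°, sin66°) = (1.6269, 3.6542)
|BD| = 8.2289
circle(B,3.00) ∩ circle(D,9.00): a=-0.2604, h=2.9887
  candidates: C₊=(2.7208,6.4476) cross=24.594; C₋=(0.0665,1.0920) cross=-24.594
  mode - wants cross < 0 → take C=(0.0665,1.0920) (cross=-24.594)
ex = (C−B)/|BC| = (-0.5202,-0.8541); ey = (0.8541,-0.5202)
P = B + -3.13·ex + 3.13·ey = (5.9283,4.6994)

5.93 4.70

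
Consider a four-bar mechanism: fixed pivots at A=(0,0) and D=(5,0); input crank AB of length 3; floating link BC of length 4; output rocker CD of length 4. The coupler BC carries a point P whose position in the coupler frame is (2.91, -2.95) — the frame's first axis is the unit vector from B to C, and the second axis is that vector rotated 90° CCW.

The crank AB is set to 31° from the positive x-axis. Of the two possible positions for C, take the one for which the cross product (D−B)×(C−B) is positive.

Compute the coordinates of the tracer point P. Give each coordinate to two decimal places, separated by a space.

6.66 0.90

A=(0,0), D=(5.00,0)
B = A + 3.00·(cos31°, sin31°) = (2.5715, 1.5451)
|BD| = 2.8784
circle(B,4.00) ∩ circle(D,4.00): a=1.4392, h=3.7321
  candidates: C₊=(5.7892,3.9214) cross=10.742; C₋=(1.7823,-2.3763) cross=-10.742
  mode + wants cross > 0 → take C=(5.7892,3.9214) (cross=10.742)
ex = (C−B)/|BC| = (0.8044,0.5941); ey = (-0.5941,0.8044)
P = B + 2.91·ex + -2.95·ey = (6.6648,0.9008)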